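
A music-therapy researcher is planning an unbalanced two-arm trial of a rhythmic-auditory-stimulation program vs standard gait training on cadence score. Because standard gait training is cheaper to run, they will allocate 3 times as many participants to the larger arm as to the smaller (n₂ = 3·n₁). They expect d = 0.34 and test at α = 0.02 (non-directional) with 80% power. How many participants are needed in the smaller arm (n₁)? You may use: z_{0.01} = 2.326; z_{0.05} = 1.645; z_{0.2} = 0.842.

n₁ = 116

With allocation ratio k = n₂/n₁ = 3, Var(x̄₁−x̄₂) = σ²(1/n₁ + 1/(k·n₁)) = σ²·(k+1)/(k·n₁).
So n₁ = (1 + 1/k)·((z_{α/2} + z_β)/d)² = 1.333 × (3.168/0.34)².
n₁ = 1.333 × 86.82 = 115.8.
Round up: n₁ = 116, giving n₂ = 3 × 116 = 348.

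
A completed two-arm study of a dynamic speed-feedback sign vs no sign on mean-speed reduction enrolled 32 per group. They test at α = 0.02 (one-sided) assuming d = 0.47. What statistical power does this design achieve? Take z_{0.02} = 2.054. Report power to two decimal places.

For two equal groups, power = Φ(d·√(n/2) − z_{α}).
d·√(n/2) = 0.47 × √(32/2) = 0.47 × 4.000 = 1.880.
z_β = 1.880 − 2.054 = -0.174.
Power = Φ(-0.174) = 0.431.

power ≈ 0.43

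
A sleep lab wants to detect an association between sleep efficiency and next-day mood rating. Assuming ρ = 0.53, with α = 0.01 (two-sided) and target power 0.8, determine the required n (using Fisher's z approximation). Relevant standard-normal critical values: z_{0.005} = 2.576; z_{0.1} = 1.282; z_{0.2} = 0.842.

n = 37

Fisher's z: C = ½·ln((1+r)/(1−r)) = ½·ln(3.2553) = 0.5901.
n = ((z_{α/2} + z_β)/C)² + 3.
(2.576 + 0.842) / 0.5901 = 3.418 / 0.5901 = 5.792.
n = 5.792² + 3 = 33.55 + 3 = 36.6.
Round up.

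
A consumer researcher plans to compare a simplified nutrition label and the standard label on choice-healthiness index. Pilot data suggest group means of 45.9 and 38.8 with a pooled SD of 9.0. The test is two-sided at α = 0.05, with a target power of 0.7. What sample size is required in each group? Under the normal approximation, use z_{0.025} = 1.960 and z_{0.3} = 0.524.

Cohen's d = |M₁ − M₂| / SD_pooled = |45.9 − 38.8| / 9.0 = 7.1 / 9.0 = 0.789.
For two independent groups with equal n: n = 2·((z_{α/2} + z_β) / d)².
z_{α/2} + z_β = 1.960 + 0.524 = 2.484.
n = 2 × (2.484 / 0.789)² = 2 × 3.148² = 2 × 9.91 = 19.8.
Round up to the next whole participant.

n = 20 per group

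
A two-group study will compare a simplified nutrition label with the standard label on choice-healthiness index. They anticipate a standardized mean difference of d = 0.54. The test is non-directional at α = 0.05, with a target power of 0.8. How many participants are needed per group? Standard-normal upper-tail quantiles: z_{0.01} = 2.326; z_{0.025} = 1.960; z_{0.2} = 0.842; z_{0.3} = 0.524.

n = 54 per group

For two independent groups with equal n: n = 2·((z_{α/2} + z_β) / d)².
z_{α/2} + z_β = 1.960 + 0.842 = 2.802.
n = 2 × (2.802 / 0.54)² = 2 × 5.189² = 2 × 26.92 = 53.8.
Round up to the next whole participant.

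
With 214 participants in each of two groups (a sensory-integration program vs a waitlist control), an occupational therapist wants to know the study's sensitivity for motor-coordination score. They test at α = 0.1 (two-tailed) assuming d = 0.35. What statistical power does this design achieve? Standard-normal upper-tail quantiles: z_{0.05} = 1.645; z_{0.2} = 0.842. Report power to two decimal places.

For two equal groups, power = Φ(d·√(n/2) − z_{α/2}).
d·√(n/2) = 0.35 × √(214/2) = 0.35 × 10.344 = 3.620.
z_β = 3.620 − 1.645 = 1.975.
Power = Φ(1.975) = 0.976.

power ≈ 0.98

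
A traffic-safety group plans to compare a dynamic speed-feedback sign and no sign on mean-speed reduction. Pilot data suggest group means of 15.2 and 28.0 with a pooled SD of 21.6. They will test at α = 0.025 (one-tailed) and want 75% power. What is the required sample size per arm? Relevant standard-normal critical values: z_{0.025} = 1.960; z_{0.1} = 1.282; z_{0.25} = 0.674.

n = 40 per group

Cohen's d = |M₁ − M₂| / SD_pooled = |15.2 − 28.0| / 21.6 = 12.8 / 21.6 = 0.593.
For two independent groups with equal n: n = 2·((z_{α} + z_β) / d)².
z_{α} + z_β = 1.960 + 0.674 = 2.634.
n = 2 × (2.634 / 0.593)² = 2 × 4.442² = 2 × 19.73 = 39.5.
Round up to the next whole participant.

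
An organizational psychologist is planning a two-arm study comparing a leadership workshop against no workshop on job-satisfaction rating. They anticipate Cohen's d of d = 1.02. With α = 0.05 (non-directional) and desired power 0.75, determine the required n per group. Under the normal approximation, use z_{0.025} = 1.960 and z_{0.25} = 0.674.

For two independent groups with equal n: n = 2·((z_{α/2} + z_β) / d)².
z_{α/2} + z_β = 1.960 + 0.674 = 2.634.
n = 2 × (2.634 / 1.02)² = 2 × 2.582² = 2 × 6.67 = 13.3.
Round up to the next whole participant.

n = 14 per group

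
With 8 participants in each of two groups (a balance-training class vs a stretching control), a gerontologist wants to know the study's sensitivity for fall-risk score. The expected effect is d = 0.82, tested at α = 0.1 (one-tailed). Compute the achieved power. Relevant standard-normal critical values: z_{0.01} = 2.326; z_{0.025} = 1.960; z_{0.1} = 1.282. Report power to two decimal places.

power ≈ 0.64

For two equal groups, power = Φ(d·√(n/2) − z_{α}).
d·√(n/2) = 0.82 × √(8/2) = 0.82 × 2.000 = 1.640.
z_β = 1.640 − 1.282 = 0.358.
Power = Φ(0.358) = 0.640.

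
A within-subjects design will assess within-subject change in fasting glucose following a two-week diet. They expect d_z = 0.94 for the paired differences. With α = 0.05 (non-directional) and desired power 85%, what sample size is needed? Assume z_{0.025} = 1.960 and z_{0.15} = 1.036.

n = 11 pairs

For a paired (one-sample on differences) test: n = ((z_{α/2} + z_β) / d)².
z_{α/2} + z_β = 1.960 + 1.036 = 2.996.
n = (2.996 / 0.94)² = 3.187² = 10.16.
Round up.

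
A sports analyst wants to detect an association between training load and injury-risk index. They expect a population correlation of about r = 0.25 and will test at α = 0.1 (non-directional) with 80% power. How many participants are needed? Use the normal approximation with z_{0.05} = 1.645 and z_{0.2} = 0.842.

Fisher's z: C = ½·ln((1+r)/(1−r)) = ½·ln(1.6667) = 0.2554.
n = ((z_{α/2} + z_β)/C)² + 3.
(1.645 + 0.842) / 0.2554 = 2.487 / 0.2554 = 9.738.
n = 9.738² + 3 = 94.82 + 3 = 97.8.
Round up.

n = 98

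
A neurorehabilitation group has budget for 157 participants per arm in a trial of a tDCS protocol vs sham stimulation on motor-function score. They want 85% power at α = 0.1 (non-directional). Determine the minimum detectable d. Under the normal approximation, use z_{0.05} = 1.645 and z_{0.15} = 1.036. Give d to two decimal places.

d_min ≈ 0.30

For two independent groups of n = 157 each: d_min = (z_{α/2} + z_β)·√(2/n).
z-sum = 1.645 + 1.036 = 2.681.
d_min = 2.681 × √(2/157) = 2.681 × 0.1129 = 0.303.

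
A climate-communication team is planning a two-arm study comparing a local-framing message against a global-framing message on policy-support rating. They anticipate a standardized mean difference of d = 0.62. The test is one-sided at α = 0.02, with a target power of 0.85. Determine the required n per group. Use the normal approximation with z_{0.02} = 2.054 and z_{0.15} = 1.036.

For two independent groups with equal n: n = 2·((z_{α} + z_β) / d)².
z_{α} + z_β = 2.054 + 1.036 = 3.090.
n = 2 × (3.090 / 0.62)² = 2 × 4.984² = 2 × 24.84 = 49.7.
Round up to the next whole participant.

n = 50 per group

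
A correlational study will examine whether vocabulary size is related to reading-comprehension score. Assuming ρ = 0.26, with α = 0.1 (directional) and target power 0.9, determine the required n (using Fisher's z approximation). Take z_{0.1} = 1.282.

n = 96

Fisher's z: C = ½·ln((1+r)/(1−r)) = ½·ln(1.7027) = 0.2661.
n = ((z_{α} + z_β)/C)² + 3.
(1.282 + 1.282) / 0.2661 = 2.564 / 0.2661 = 9.635.
n = 9.635² + 3 = 92.84 + 3 = 95.8.
Round up.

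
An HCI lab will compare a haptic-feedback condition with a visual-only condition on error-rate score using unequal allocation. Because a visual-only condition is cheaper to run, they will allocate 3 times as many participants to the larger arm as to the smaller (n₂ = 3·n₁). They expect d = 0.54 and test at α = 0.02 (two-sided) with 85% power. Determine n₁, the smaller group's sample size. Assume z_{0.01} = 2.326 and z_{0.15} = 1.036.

n₁ = 52

With allocation ratio k = n₂/n₁ = 3, Var(x̄₁−x̄₂) = σ²(1/n₁ + 1/(k·n₁)) = σ²·(k+1)/(k·n₁).
So n₁ = (1 + 1/k)·((z_{α/2} + z_β)/d)² = 1.333 × (3.362/0.54)².
n₁ = 1.333 × 38.76 = 51.7.
Round up: n₁ = 52, giving n₂ = 3 × 52 = 156.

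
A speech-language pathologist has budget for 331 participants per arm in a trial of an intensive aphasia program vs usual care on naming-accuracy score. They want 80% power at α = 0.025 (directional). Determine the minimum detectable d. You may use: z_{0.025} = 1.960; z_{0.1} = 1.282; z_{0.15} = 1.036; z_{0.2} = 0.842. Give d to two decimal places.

d_min ≈ 0.22

For two independent groups of n = 331 each: d_min = (z_{α} + z_β)·√(2/n).
z-sum = 1.960 + 0.842 = 2.802.
d_min = 2.802 × √(2/331) = 2.802 × 0.0777 = 0.218.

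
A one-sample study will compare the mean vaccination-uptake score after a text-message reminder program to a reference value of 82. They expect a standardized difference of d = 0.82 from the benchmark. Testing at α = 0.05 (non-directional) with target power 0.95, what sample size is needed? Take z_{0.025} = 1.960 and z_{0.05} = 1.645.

For a one-sample test: n = ((z_{α/2} + z_β) / d)².
z_{α/2} + z_β = 1.960 + 1.645 = 3.605.
n = (3.605 / 0.82)² = 4.396² = 19.33.
Round up.

n = 20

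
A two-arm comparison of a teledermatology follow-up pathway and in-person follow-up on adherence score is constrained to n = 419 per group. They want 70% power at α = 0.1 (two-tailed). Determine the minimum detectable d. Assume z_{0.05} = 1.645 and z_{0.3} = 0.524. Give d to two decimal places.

d_min ≈ 0.15

For two independent groups of n = 419 each: d_min = (z_{α/2} + z_β)·√(2/n).
z-sum = 1.645 + 0.524 = 2.169.
d_min = 2.169 × √(2/419) = 2.169 × 0.0691 = 0.150.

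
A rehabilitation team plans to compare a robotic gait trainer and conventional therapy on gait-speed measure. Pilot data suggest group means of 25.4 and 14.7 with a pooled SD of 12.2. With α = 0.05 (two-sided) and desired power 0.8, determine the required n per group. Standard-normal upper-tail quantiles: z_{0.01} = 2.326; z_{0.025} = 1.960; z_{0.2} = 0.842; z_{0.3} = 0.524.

Cohen's d = |M₁ − M₂| / SD_pooled = |25.4 − 14.7| / 12.2 = 10.7 / 12.2 = 0.877.
For two independent groups with equal n: n = 2·((z_{α/2} + z_β) / d)².
z_{α/2} + z_β = 1.960 + 0.842 = 2.802.
n = 2 × (2.802 / 0.877)² = 2 × 3.195² = 2 × 10.21 = 20.4.
Round up to the next whole participant.

n = 21 per group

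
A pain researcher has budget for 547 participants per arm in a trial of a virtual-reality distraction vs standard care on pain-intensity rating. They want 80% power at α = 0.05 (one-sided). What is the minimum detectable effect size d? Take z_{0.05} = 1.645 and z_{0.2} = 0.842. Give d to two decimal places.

d_min ≈ 0.15

For two independent groups of n = 547 each: d_min = (z_{α} + z_β)·√(2/n).
z-sum = 1.645 + 0.842 = 2.487.
d_min = 2.487 × √(2/547) = 2.487 × 0.0605 = 0.150.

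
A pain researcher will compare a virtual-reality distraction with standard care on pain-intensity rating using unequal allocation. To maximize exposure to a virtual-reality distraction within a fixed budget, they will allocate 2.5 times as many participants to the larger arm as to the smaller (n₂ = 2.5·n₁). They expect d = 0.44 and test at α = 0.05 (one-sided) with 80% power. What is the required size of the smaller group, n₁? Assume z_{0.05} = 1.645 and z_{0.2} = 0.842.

n₁ = 45

With allocation ratio k = n₂/n₁ = 2.5, Var(x̄₁−x̄₂) = σ²(1/n₁ + 1/(k·n₁)) = σ²·(k+1)/(k·n₁).
So n₁ = (1 + 1/k)·((z_{α} + z_β)/d)² = 1.400 × (2.487/0.44)².
n₁ = 1.400 × 31.95 = 44.7.
Round up: n₁ = 45, giving n₂ = ⌈2.5 × 45⌉ = ⌈112.5⌉ = 113.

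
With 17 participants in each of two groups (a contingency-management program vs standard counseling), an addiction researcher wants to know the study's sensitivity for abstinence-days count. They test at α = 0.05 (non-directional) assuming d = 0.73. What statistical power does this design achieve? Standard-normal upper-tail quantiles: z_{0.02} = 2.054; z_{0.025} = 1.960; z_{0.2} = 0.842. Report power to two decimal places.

power ≈ 0.57

For two equal groups, power = Φ(d·√(n/2) − z_{α/2}).
d·√(n/2) = 0.73 × √(17/2) = 0.73 × 2.915 = 2.128.
z_β = 2.128 − 1.960 = 0.168.
Power = Φ(0.168) = 0.567.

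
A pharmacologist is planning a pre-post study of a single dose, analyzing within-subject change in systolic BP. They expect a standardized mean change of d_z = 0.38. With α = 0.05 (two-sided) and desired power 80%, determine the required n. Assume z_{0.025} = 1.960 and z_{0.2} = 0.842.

For a paired (one-sample on differences) test: n = ((z_{α/2} + z_β) / d)².
z_{α/2} + z_β = 1.960 + 0.842 = 2.802.
n = (2.802 / 0.38)² = 7.374² = 54.37.
Round up.

n = 55 pairs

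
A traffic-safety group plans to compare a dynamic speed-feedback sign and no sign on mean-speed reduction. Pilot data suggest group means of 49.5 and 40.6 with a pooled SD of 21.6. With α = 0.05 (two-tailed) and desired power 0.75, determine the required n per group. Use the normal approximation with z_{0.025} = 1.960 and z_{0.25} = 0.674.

n = 82 per group

Cohen's d = |M₁ − M₂| / SD_pooled = |49.5 − 40.6| / 21.6 = 8.9 / 21.6 = 0.412.
For two independent groups with equal n: n = 2·((z_{α/2} + z_β) / d)².
z_{α/2} + z_β = 1.960 + 0.674 = 2.634.
n = 2 × (2.634 / 0.412)² = 2 × 6.393² = 2 × 40.87 = 81.7.
Round up to the next whole participant.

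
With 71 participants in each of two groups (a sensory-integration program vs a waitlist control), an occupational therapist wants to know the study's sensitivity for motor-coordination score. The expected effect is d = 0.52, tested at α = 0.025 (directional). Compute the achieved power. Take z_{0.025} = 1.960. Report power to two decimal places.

power ≈ 0.87

For two equal groups, power = Φ(d·√(n/2) − z_{α}).
d·√(n/2) = 0.52 × √(71/2) = 0.52 × 5.958 = 3.098.
z_β = 3.098 − 1.960 = 1.138.
Power = Φ(1.138) = 0.872.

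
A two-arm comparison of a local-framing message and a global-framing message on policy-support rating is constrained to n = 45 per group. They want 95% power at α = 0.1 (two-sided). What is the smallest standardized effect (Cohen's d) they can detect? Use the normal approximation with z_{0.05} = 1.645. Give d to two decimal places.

d_min ≈ 0.69

For two independent groups of n = 45 each: d_min = (z_{α/2} + z_β)·√(2/n).
z-sum = 1.645 + 1.645 = 3.290.
d_min = 3.290 × √(2/45) = 3.290 × 0.2108 = 0.694.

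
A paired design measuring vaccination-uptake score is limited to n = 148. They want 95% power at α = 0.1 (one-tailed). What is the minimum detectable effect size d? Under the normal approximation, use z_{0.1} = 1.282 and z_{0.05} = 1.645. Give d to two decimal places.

For a single sample (or paired design) of n = 148: d_min = (z_{α} + z_β)/√n.
z-sum = 1.282 + 1.645 = 2.927.
d_min = 2.927 / √148 = 2.927 / 12.166 = 0.241.

d_min ≈ 0.24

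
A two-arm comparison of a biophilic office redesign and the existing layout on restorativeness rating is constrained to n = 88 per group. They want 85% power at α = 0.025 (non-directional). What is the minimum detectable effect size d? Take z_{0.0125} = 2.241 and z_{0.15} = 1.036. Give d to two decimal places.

d_min ≈ 0.49

For two independent groups of n = 88 each: d_min = (z_{α/2} + z_β)·√(2/n).
z-sum = 2.241 + 1.036 = 3.277.
d_min = 3.277 × √(2/88) = 3.277 × 0.1508 = 0.494.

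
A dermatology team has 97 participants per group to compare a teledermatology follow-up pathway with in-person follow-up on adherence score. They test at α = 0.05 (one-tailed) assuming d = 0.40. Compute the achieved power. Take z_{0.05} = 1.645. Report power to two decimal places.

power ≈ 0.87

For two equal groups, power = Φ(d·√(n/2) − z_{α}).
d·√(n/2) = 0.40 × √(97/2) = 0.40 × 6.964 = 2.786.
z_β = 2.786 − 1.645 = 1.141.
Power = Φ(1.141) = 0.873.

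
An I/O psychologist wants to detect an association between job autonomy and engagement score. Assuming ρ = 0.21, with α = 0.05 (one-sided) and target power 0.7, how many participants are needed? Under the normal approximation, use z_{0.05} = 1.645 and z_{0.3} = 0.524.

Fisher's z: C = ½·ln((1+r)/(1−r)) = ½·ln(1.5316) = 0.2132.
n = ((z_{α} + z_β)/C)² + 3.
(1.645 + 0.524) / 0.2132 = 2.169 / 0.2132 = 10.174.
n = 10.174² + 3 = 103.50 + 3 = 106.5.
Round up.

n = 107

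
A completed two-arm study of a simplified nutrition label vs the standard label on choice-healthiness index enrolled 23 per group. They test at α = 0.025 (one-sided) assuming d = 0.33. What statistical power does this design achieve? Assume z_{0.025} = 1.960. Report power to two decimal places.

power ≈ 0.20

For two equal groups, power = Φ(d·√(n/2) − z_{α}).
d·√(n/2) = 0.33 × √(23/2) = 0.33 × 3.391 = 1.119.
z_β = 1.119 − 1.960 = -0.841.
Power = Φ(-0.841) = 0.200.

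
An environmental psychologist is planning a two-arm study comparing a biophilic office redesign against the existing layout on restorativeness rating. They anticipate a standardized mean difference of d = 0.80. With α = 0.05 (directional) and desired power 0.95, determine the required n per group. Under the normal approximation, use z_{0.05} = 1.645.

For two independent groups with equal n: n = 2·((z_{α} + z_β) / d)².
z_{α} + z_β = 1.645 + 1.645 = 3.290.
n = 2 × (3.290 / 0.80)² = 2 × 4.112² = 2 × 16.91 = 33.8.
Round up to the next whole participant.

n = 34 per group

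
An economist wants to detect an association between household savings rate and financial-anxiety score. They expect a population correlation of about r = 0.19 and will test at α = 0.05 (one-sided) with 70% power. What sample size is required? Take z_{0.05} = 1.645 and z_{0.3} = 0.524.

n = 131

Fisher's z: C = ½·ln((1+r)/(1−r)) = ½·ln(1.4691) = 0.1923.
n = ((z_{α} + z_β)/C)² + 3.
(1.645 + 0.524) / 0.1923 = 2.169 / 0.1923 = 11.279.
n = 11.279² + 3 = 127.22 + 3 = 130.2.
Round up.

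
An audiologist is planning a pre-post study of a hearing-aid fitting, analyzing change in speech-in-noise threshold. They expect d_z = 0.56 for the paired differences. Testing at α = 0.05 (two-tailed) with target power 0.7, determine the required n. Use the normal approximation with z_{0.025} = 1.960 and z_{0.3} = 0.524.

n = 20 pairs

For a paired (one-sample on differences) test: n = ((z_{α/2} + z_β) / d)².
z_{α/2} + z_β = 1.960 + 0.524 = 2.484.
n = (2.484 / 0.56)² = 4.436² = 19.68.
Round up.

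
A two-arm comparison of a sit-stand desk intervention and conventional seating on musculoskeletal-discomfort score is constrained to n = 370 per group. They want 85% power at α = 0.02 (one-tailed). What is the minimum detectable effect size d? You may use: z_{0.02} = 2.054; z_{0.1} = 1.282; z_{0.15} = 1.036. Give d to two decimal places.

For two independent groups of n = 370 each: d_min = (z_{α} + z_β)·√(2/n).
z-sum = 2.054 + 1.036 = 3.090.
d_min = 3.090 × √(2/370) = 3.090 × 0.0735 = 0.227.

d_min ≈ 0.23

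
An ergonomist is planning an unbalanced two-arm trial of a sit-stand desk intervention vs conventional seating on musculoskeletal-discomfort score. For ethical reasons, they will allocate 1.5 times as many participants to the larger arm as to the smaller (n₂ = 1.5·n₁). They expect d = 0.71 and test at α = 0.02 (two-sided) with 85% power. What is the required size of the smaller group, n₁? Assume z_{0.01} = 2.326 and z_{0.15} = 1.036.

With allocation ratio k = n₂/n₁ = 1.5, Var(x̄₁−x̄₂) = σ²(1/n₁ + 1/(k·n₁)) = σ²·(k+1)/(k·n₁).
So n₁ = (1 + 1/k)·((z_{α/2} + z_β)/d)² = 1.667 × (3.362/0.71)².
n₁ = 1.667 × 22.42 = 37.4.
Round up: n₁ = 38, giving n₂ = 1.5 × 38 = 57.

n₁ = 38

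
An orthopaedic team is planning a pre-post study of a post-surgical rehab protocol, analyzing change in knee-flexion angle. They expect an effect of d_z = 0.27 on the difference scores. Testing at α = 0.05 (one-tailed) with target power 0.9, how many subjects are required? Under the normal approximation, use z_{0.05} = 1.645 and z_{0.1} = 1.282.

n = 118 pairs

For a paired (one-sample on differences) test: n = ((z_{α} + z_β) / d)².
z_{α} + z_β = 1.645 + 1.282 = 2.927.
n = (2.927 / 0.27)² = 10.841² = 117.52.
Round up.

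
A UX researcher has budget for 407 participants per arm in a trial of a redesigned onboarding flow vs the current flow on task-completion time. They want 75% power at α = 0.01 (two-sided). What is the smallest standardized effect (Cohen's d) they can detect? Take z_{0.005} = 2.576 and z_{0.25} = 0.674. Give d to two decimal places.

For two independent groups of n = 407 each: d_min = (z_{α/2} + z_β)·√(2/n).
z-sum = 2.576 + 0.674 = 3.250.
d_min = 3.250 × √(2/407) = 3.250 × 0.0701 = 0.228.

d_min ≈ 0.23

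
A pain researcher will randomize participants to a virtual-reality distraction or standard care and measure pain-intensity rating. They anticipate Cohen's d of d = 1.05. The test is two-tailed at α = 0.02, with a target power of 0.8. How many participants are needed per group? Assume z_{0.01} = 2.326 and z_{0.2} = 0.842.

n = 19 per group

For two independent groups with equal n: n = 2·((z_{α/2} + z_β) / d)².
z_{α/2} + z_β = 2.326 + 0.842 = 3.168.
n = 2 × (3.168 / 1.05)² = 2 × 3.017² = 2 × 9.10 = 18.2.
Round up to the next whole participant.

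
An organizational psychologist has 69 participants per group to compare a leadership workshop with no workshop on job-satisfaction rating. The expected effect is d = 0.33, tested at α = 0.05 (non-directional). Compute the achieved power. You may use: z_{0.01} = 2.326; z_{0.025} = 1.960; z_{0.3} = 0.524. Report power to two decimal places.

power ≈ 0.49

For two equal groups, power = Φ(d·√(n/2) − z_{α/2}).
d·√(n/2) = 0.33 × √(69/2) = 0.33 × 5.874 = 1.938.
z_β = 1.938 − 1.960 = -0.022.
Power = Φ(-0.022) = 0.491.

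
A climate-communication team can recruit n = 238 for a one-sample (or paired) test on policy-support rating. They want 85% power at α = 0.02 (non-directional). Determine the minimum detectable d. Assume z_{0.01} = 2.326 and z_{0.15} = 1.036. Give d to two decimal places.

d_min ≈ 0.22

For a single sample (or paired design) of n = 238: d_min = (z_{α/2} + z_β)/√n.
z-sum = 2.326 + 1.036 = 3.362.
d_min = 3.362 / √238 = 3.362 / 15.427 = 0.218.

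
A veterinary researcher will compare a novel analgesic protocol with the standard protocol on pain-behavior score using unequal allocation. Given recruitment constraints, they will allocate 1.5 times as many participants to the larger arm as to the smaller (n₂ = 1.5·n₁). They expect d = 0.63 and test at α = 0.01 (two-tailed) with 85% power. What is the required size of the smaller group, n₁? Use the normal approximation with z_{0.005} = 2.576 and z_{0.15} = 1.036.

n₁ = 55

With allocation ratio k = n₂/n₁ = 1.5, Var(x̄₁−x̄₂) = σ²(1/n₁ + 1/(k·n₁)) = σ²·(k+1)/(k·n₁).
So n₁ = (1 + 1/k)·((z_{α/2} + z_β)/d)² = 1.667 × (3.612/0.63)².
n₁ = 1.667 × 32.87 = 54.8.
Round up: n₁ = 55, giving n₂ = ⌈1.5 × 55⌉ = ⌈82.5⌉ = 83.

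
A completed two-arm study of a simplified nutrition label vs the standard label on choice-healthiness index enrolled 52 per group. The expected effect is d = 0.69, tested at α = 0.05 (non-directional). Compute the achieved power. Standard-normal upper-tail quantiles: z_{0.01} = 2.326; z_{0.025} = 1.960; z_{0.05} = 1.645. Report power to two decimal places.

power ≈ 0.94

For two equal groups, power = Φ(d·√(n/2) − z_{α/2}).
d·√(n/2) = 0.69 × √(52/2) = 0.69 × 5.099 = 3.518.
z_β = 3.518 − 1.960 = 1.558.
Power = Φ(1.558) = 0.940.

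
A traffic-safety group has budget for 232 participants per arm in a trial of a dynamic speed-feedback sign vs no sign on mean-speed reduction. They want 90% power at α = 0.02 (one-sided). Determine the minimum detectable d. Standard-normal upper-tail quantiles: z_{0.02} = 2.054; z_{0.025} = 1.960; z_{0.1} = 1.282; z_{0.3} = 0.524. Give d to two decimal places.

For two independent groups of n = 232 each: d_min = (z_{α} + z_β)·√(2/n).
z-sum = 2.054 + 1.282 = 3.336.
d_min = 3.336 × √(2/232) = 3.336 × 0.0928 = 0.310.

d_min ≈ 0.31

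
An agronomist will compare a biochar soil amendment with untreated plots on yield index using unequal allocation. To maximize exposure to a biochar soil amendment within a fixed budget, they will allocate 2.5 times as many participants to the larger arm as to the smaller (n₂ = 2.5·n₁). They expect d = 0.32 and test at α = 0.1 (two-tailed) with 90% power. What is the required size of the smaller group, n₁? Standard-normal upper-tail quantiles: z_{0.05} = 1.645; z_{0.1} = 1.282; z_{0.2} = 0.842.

n₁ = 118

With allocation ratio k = n₂/n₁ = 2.5, Var(x̄₁−x̄₂) = σ²(1/n₁ + 1/(k·n₁)) = σ²·(k+1)/(k·n₁).
So n₁ = (1 + 1/k)·((z_{α/2} + z_β)/d)² = 1.400 × (2.927/0.32)².
n₁ = 1.400 × 83.67 = 117.1.
Round up: n₁ = 118, giving n₂ = 2.5 × 118 = 295.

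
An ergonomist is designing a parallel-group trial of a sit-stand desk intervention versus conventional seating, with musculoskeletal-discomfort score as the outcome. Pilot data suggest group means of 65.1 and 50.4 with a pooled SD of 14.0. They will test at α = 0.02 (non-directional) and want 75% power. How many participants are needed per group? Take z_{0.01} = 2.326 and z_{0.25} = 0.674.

Cohen's d = |M₁ − M₂| / SD_pooled = |65.1 − 50.4| / 14.0 = 14.7 / 14.0 = 1.050.
For two independent groups with equal n: n = 2·((z_{α/2} + z_β) / d)².
z_{α/2} + z_β = 2.326 + 0.674 = 3.000.
n = 2 × (3.000 / 1.050)² = 2 × 2.857² = 2 × 8.16 = 16.3.
Round up to the next whole participant.

n = 17 per group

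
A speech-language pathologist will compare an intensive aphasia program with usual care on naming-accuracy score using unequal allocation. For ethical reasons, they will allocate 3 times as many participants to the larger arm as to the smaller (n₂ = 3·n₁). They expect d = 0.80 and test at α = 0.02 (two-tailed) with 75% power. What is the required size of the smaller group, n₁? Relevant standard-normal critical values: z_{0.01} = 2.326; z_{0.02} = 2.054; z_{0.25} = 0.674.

n₁ = 19

With allocation ratio k = n₂/n₁ = 3, Var(x̄₁−x̄₂) = σ²(1/n₁ + 1/(k·n₁)) = σ²·(k+1)/(k·n₁).
So n₁ = (1 + 1/k)·((z_{α/2} + z_β)/d)² = 1.333 × (3.000/0.80)².
n₁ = 1.333 × 14.06 = 18.8.
Round up: n₁ = 19, giving n₂ = 3 × 19 = 57.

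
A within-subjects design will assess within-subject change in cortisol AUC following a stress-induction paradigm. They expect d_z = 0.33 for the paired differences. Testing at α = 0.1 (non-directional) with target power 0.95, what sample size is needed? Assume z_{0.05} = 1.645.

For a paired (one-sample on differences) test: n = ((z_{α/2} + z_β) / d)².
z_{α/2} + z_β = 1.645 + 1.645 = 3.290.
n = (3.290 / 0.33)² = 9.970² = 99.39.
Round up.

n = 100 pairs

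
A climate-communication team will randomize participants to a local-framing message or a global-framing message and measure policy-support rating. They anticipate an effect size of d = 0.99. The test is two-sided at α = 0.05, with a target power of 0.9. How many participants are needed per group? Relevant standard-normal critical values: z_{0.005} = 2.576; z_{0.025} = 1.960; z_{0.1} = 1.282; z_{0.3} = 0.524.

n = 22 per group

For two independent groups with equal n: n = 2·((z_{α/2} + z_β) / d)².
z_{α/2} + z_β = 1.960 + 1.282 = 3.242.
n = 2 × (3.242 / 0.99)² = 2 × 3.275² = 2 × 10.72 = 21.4.
Round up to the next whole participant.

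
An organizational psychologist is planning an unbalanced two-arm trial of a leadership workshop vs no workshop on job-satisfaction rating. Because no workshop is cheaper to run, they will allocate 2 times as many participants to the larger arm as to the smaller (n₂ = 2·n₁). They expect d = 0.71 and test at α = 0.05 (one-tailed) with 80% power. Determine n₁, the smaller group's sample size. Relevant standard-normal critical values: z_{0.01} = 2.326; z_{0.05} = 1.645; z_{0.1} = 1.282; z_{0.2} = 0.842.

n₁ = 19

With allocation ratio k = n₂/n₁ = 2, Var(x̄₁−x̄₂) = σ²(1/n₁ + 1/(k·n₁)) = σ²·(k+1)/(k·n₁).
So n₁ = (1 + 1/k)·((z_{α} + z_β)/d)² = 1.500 × (2.487/0.71)².
n₁ = 1.500 × 12.27 = 18.4.
Round up: n₁ = 19, giving n₂ = 2 × 19 = 38.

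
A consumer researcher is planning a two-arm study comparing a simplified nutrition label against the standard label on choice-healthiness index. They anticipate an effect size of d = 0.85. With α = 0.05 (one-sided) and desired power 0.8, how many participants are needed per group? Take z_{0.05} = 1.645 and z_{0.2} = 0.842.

For two independent groups with equal n: n = 2·((z_{α} + z_β) / d)².
z_{α} + z_β = 1.645 + 0.842 = 2.487.
n = 2 × (2.487 / 0.85)² = 2 × 2.926² = 2 × 8.56 = 17.1.
Round up to the next whole participant.

n = 18 per group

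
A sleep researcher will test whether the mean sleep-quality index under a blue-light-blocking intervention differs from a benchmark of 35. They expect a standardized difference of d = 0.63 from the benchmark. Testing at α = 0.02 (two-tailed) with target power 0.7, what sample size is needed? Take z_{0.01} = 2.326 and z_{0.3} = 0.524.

n = 21

For a one-sample test: n = ((z_{α/2} + z_β) / d)².
z_{α/2} + z_β = 2.326 + 0.524 = 2.850.
n = (2.850 / 0.63)² = 4.524² = 20.46.
Round up.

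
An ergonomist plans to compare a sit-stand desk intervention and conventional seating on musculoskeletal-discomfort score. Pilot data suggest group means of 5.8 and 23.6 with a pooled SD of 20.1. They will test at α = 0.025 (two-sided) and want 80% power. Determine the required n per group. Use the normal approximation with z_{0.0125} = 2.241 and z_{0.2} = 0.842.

n = 25 per group

Cohen's d = |M₁ − M₂| / SD_pooled = |5.8 − 23.6| / 20.1 = 17.8 / 20.1 = 0.886.
For two independent groups with equal n: n = 2·((z_{α/2} + z_β) / d)².
z_{α/2} + z_β = 2.241 + 0.842 = 3.083.
n = 2 × (3.083 / 0.886)² = 2 × 3.480² = 2 × 12.11 = 24.2.
Round up to the next whole participant.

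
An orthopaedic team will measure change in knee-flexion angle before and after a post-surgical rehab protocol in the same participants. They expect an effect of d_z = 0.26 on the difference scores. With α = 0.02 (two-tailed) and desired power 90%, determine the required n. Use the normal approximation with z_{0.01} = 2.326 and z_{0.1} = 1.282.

n = 193 pairs

For a paired (one-sample on differences) test: n = ((z_{α/2} + z_β) / d)².
z_{α/2} + z_β = 2.326 + 1.282 = 3.608.
n = (3.608 / 0.26)² = 13.877² = 192.57.
Round up.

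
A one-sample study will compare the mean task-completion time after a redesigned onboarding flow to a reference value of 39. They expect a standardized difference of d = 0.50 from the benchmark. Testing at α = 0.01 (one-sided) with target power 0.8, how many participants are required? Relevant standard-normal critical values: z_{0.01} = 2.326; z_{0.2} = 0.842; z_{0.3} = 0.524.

n = 41

For a one-sample test: n = ((z_{α} + z_β) / d)².
z_{α} + z_β = 2.326 + 0.842 = 3.168.
n = (3.168 / 0.50)² = 6.336² = 40.14.
Round up.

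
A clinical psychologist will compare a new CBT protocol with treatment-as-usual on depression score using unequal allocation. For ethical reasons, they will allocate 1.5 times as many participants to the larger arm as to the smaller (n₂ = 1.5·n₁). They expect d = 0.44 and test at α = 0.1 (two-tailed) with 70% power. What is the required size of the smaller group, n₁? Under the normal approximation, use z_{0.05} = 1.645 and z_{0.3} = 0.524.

With allocation ratio k = n₂/n₁ = 1.5, Var(x̄₁−x̄₂) = σ²(1/n₁ + 1/(k·n₁)) = σ²·(k+1)/(k·n₁).
So n₁ = (1 + 1/k)·((z_{α/2} + z_β)/d)² = 1.667 × (2.169/0.44)².
n₁ = 1.667 × 24.30 = 40.5.
Round up: n₁ = 41, giving n₂ = ⌈1.5 × 41⌉ = ⌈61.5⌉ = 62.

n₁ = 41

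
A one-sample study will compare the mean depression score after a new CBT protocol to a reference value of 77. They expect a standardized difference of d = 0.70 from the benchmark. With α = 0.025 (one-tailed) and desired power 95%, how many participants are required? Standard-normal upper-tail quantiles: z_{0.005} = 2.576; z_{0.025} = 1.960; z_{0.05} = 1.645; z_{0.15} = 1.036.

For a one-sample test: n = ((z_{α} + z_β) / d)².
z_{α} + z_β = 1.960 + 1.645 = 3.605.
n = (3.605 / 0.70)² = 5.150² = 26.52.
Round up.

n = 27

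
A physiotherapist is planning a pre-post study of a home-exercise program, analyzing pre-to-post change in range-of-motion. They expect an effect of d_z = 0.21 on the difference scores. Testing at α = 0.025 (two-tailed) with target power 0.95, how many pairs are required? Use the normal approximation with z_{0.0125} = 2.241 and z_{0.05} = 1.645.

For a paired (one-sample on differences) test: n = ((z_{α/2} + z_β) / d)².
z_{α/2} + z_β = 2.241 + 1.645 = 3.886.
n = (3.886 / 0.21)² = 18.505² = 342.43.
Round up.

n = 343 pairs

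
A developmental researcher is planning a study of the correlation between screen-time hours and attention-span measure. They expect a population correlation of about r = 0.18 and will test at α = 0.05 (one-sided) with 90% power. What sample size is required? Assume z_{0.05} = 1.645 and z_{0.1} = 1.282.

Fisher's z: C = ½·ln((1+r)/(1−r)) = ½·ln(1.4390) = 0.1820.
n = ((z_{α} + z_β)/C)² + 3.
(1.645 + 1.282) / 0.1820 = 2.927 / 0.1820 = 16.082.
n = 16.082² + 3 = 258.64 + 3 = 261.6.
Round up.

n = 262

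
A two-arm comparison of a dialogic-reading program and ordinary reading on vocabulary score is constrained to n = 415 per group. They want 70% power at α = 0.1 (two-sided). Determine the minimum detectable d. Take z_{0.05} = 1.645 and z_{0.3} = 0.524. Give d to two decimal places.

d_min ≈ 0.15

For two independent groups of n = 415 each: d_min = (z_{α/2} + z_β)·√(2/n).
z-sum = 1.645 + 0.524 = 2.169.
d_min = 2.169 × √(2/415) = 2.169 × 0.0694 = 0.151.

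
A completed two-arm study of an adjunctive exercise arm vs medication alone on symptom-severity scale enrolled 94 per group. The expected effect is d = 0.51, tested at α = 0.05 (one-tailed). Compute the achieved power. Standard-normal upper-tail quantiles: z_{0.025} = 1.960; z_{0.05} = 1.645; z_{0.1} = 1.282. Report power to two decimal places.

power ≈ 0.97

For two equal groups, power = Φ(d·√(n/2) − z_{α}).
d·√(n/2) = 0.51 × √(94/2) = 0.51 × 6.856 = 3.496.
z_β = 3.496 − 1.645 = 1.851.
Power = Φ(1.851) = 0.968.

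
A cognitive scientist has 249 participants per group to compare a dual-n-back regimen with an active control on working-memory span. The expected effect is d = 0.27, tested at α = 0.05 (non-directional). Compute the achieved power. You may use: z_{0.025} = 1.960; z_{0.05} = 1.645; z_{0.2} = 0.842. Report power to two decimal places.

For two equal groups, power = Φ(d·√(n/2) − z_{α/2}).
d·√(n/2) = 0.27 × √(249/2) = 0.27 × 11.158 = 3.013.
z_β = 3.013 − 1.960 = 1.053.
Power = Φ(1.053) = 0.854.

power ≈ 0.85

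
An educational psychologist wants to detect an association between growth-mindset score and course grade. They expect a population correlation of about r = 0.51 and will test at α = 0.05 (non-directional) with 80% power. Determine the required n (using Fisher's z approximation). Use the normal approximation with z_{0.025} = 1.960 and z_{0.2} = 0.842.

Fisher's z: C = ½·ln((1+r)/(1−r)) = ½·ln(3.0816) = 0.5627.
n = ((z_{α/2} + z_β)/C)² + 3.
(1.960 + 0.842) / 0.5627 = 2.802 / 0.5627 = 4.980.
n = 4.980² + 3 = 24.80 + 3 = 27.8.
Round up.

n = 28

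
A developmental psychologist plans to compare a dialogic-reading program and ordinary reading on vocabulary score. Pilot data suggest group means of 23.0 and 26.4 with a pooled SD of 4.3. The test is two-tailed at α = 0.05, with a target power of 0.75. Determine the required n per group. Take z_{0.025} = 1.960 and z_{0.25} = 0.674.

n = 23 per group

Cohen's d = |M₁ − M₂| / SD_pooled = |23.0 − 26.4| / 4.3 = 3.4 / 4.3 = 0.791.
For two independent groups with equal n: n = 2·((z_{α/2} + z_β) / d)².
z_{α/2} + z_β = 1.960 + 0.674 = 2.634.
n = 2 × (2.634 / 0.791)² = 2 × 3.330² = 2 × 11.09 = 22.2.
Round up to the next whole participant.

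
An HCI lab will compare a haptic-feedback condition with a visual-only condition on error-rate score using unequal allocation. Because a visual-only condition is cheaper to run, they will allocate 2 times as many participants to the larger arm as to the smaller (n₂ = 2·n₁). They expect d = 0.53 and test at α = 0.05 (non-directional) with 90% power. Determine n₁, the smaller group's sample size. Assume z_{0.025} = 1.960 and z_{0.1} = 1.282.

n₁ = 57

With allocation ratio k = n₂/n₁ = 2, Var(x̄₁−x̄₂) = σ²(1/n₁ + 1/(k·n₁)) = σ²·(k+1)/(k·n₁).
So n₁ = (1 + 1/k)·((z_{α/2} + z_β)/d)² = 1.500 × (3.242/0.53)².
n₁ = 1.500 × 37.42 = 56.1.
Round up: n₁ = 57, giving n₂ = 2 × 57 = 114.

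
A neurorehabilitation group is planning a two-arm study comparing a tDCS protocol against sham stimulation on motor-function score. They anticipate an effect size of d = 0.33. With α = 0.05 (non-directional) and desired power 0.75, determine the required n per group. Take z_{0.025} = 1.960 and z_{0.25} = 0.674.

For two independent groups with equal n: n = 2·((z_{α/2} + z_β) / d)².
z_{α/2} + z_β = 1.960 + 0.674 = 2.634.
n = 2 × (2.634 / 0.33)² = 2 × 7.982² = 2 × 63.71 = 127.4.
Round up to the next whole participant.

n = 128 per group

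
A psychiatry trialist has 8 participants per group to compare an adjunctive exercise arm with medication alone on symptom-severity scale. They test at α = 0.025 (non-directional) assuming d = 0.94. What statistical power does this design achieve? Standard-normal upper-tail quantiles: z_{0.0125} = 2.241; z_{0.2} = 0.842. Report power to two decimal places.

For two equal groups, power = Φ(d·√(n/2) − z_{α/2}).
d·√(n/2) = 0.94 × √(8/2) = 0.94 × 2.000 = 1.880.
z_β = 1.880 − 2.241 = -0.361.
Power = Φ(-0.361) = 0.359.

power ≈ 0.36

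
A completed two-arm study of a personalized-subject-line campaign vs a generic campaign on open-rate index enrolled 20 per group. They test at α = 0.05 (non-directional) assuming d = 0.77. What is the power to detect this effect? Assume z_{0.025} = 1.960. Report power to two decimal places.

power ≈ 0.68

For two equal groups, power = Φ(d·√(n/2) − z_{α/2}).
d·√(n/2) = 0.77 × √(20/2) = 0.77 × 3.162 = 2.435.
z_β = 2.435 − 1.960 = 0.475.
Power = Φ(0.475) = 0.683.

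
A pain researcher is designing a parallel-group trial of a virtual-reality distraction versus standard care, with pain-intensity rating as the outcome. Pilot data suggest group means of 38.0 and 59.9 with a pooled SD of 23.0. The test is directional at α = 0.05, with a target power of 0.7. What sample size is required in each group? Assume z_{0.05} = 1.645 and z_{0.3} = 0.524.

Cohen's d = |M₁ − M₂| / SD_pooled = |38.0 − 59.9| / 23.0 = 21.9 / 23.0 = 0.952.
For two independent groups with equal n: n = 2·((z_{α} + z_β) / d)².
z_{α} + z_β = 1.645 + 0.524 = 2.169.
n = 2 × (2.169 / 0.952)² = 2 × 2.278² = 2 × 5.19 = 10.4.
Round up to the next whole participant.

n = 11 per group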